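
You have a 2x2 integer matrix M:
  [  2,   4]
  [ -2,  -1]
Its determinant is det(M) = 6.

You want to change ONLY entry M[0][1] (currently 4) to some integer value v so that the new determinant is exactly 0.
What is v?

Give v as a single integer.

Answer: 1

Derivation:
det is linear in entry M[0][1]: det = old_det + (v - 4) * C_01
Cofactor C_01 = 2
Want det = 0: 6 + (v - 4) * 2 = 0
  (v - 4) = -6 / 2 = -3
  v = 4 + (-3) = 1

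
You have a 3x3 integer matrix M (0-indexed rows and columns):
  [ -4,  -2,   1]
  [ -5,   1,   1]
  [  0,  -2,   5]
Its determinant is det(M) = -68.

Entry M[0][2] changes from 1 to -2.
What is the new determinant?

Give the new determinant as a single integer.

det is linear in row 0: changing M[0][2] by delta changes det by delta * cofactor(0,2).
Cofactor C_02 = (-1)^(0+2) * minor(0,2) = 10
Entry delta = -2 - 1 = -3
Det delta = -3 * 10 = -30
New det = -68 + -30 = -98

Answer: -98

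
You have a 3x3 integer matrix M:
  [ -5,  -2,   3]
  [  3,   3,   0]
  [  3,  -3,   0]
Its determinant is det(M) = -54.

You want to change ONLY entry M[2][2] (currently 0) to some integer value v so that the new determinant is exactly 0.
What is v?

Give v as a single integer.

Answer: -6

Derivation:
det is linear in entry M[2][2]: det = old_det + (v - 0) * C_22
Cofactor C_22 = -9
Want det = 0: -54 + (v - 0) * -9 = 0
  (v - 0) = 54 / -9 = -6
  v = 0 + (-6) = -6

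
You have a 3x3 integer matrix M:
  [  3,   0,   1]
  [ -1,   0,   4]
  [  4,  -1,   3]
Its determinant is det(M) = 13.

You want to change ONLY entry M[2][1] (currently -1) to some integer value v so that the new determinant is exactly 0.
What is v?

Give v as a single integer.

Answer: 0

Derivation:
det is linear in entry M[2][1]: det = old_det + (v - -1) * C_21
Cofactor C_21 = -13
Want det = 0: 13 + (v - -1) * -13 = 0
  (v - -1) = -13 / -13 = 1
  v = -1 + (1) = 0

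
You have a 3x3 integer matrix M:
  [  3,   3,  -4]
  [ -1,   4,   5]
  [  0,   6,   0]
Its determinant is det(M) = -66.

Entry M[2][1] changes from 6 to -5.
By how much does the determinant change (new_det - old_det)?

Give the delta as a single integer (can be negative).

Answer: 121

Derivation:
Cofactor C_21 = -11
Entry delta = -5 - 6 = -11
Det delta = entry_delta * cofactor = -11 * -11 = 121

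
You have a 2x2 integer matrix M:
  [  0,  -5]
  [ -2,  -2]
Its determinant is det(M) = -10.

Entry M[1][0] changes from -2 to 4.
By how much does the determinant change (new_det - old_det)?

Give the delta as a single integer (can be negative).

Answer: 30

Derivation:
Cofactor C_10 = 5
Entry delta = 4 - -2 = 6
Det delta = entry_delta * cofactor = 6 * 5 = 30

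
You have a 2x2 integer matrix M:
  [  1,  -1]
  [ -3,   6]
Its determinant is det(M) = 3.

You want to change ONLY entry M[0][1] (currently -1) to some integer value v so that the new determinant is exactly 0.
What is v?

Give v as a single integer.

Answer: -2

Derivation:
det is linear in entry M[0][1]: det = old_det + (v - -1) * C_01
Cofactor C_01 = 3
Want det = 0: 3 + (v - -1) * 3 = 0
  (v - -1) = -3 / 3 = -1
  v = -1 + (-1) = -2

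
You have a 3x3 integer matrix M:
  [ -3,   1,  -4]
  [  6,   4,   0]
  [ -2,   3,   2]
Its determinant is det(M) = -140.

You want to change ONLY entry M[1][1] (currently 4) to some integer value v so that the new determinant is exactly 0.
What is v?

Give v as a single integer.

Answer: -6

Derivation:
det is linear in entry M[1][1]: det = old_det + (v - 4) * C_11
Cofactor C_11 = -14
Want det = 0: -140 + (v - 4) * -14 = 0
  (v - 4) = 140 / -14 = -10
  v = 4 + (-10) = -6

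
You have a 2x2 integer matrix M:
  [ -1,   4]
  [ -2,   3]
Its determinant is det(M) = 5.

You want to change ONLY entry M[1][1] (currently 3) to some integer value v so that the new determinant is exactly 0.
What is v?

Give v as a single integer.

det is linear in entry M[1][1]: det = old_det + (v - 3) * C_11
Cofactor C_11 = -1
Want det = 0: 5 + (v - 3) * -1 = 0
  (v - 3) = -5 / -1 = 5
  v = 3 + (5) = 8

Answer: 8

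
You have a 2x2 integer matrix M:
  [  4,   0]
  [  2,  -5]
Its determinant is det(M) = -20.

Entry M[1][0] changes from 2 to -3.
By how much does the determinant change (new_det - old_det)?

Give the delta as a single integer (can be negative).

Answer: 0

Derivation:
Cofactor C_10 = 0
Entry delta = -3 - 2 = -5
Det delta = entry_delta * cofactor = -5 * 0 = 0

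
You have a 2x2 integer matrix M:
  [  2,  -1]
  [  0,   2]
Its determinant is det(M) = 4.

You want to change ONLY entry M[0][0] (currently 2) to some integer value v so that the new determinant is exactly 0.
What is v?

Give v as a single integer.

det is linear in entry M[0][0]: det = old_det + (v - 2) * C_00
Cofactor C_00 = 2
Want det = 0: 4 + (v - 2) * 2 = 0
  (v - 2) = -4 / 2 = -2
  v = 2 + (-2) = 0

Answer: 0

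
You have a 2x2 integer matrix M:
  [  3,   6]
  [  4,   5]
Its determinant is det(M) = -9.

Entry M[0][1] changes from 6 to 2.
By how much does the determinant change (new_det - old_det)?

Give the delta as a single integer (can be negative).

Cofactor C_01 = -4
Entry delta = 2 - 6 = -4
Det delta = entry_delta * cofactor = -4 * -4 = 16

Answer: 16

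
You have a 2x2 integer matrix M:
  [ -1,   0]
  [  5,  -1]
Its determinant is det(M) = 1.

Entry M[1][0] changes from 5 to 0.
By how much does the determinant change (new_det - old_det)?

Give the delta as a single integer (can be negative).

Cofactor C_10 = 0
Entry delta = 0 - 5 = -5
Det delta = entry_delta * cofactor = -5 * 0 = 0

Answer: 0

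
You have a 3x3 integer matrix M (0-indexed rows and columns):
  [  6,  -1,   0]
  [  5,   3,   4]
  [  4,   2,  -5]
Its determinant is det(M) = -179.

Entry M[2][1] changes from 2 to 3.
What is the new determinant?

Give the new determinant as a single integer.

det is linear in row 2: changing M[2][1] by delta changes det by delta * cofactor(2,1).
Cofactor C_21 = (-1)^(2+1) * minor(2,1) = -24
Entry delta = 3 - 2 = 1
Det delta = 1 * -24 = -24
New det = -179 + -24 = -203

Answer: -203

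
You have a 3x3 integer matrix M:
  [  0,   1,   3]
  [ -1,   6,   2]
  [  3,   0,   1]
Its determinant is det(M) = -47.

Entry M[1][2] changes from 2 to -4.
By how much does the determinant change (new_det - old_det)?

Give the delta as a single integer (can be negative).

Cofactor C_12 = 3
Entry delta = -4 - 2 = -6
Det delta = entry_delta * cofactor = -6 * 3 = -18

Answer: -18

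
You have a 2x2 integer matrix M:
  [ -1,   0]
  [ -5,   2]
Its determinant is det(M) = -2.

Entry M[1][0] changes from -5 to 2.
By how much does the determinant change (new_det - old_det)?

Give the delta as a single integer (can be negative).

Answer: 0

Derivation:
Cofactor C_10 = 0
Entry delta = 2 - -5 = 7
Det delta = entry_delta * cofactor = 7 * 0 = 0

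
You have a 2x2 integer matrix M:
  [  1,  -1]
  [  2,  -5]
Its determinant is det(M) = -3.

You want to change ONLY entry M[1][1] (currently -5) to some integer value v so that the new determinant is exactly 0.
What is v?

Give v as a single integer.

Answer: -2

Derivation:
det is linear in entry M[1][1]: det = old_det + (v - -5) * C_11
Cofactor C_11 = 1
Want det = 0: -3 + (v - -5) * 1 = 0
  (v - -5) = 3 / 1 = 3
  v = -5 + (3) = -2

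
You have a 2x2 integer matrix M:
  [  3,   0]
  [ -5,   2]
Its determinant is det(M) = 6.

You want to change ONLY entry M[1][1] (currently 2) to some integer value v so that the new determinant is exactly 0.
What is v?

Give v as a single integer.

Answer: 0

Derivation:
det is linear in entry M[1][1]: det = old_det + (v - 2) * C_11
Cofactor C_11 = 3
Want det = 0: 6 + (v - 2) * 3 = 0
  (v - 2) = -6 / 3 = -2
  v = 2 + (-2) = 0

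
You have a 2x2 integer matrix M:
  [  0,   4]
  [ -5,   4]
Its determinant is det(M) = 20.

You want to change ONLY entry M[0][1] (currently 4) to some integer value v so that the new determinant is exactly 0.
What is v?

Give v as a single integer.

det is linear in entry M[0][1]: det = old_det + (v - 4) * C_01
Cofactor C_01 = 5
Want det = 0: 20 + (v - 4) * 5 = 0
  (v - 4) = -20 / 5 = -4
  v = 4 + (-4) = 0

Answer: 0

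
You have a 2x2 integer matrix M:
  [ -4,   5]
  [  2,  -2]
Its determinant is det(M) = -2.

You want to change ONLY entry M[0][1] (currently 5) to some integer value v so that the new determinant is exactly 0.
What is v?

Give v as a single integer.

Answer: 4

Derivation:
det is linear in entry M[0][1]: det = old_det + (v - 5) * C_01
Cofactor C_01 = -2
Want det = 0: -2 + (v - 5) * -2 = 0
  (v - 5) = 2 / -2 = -1
  v = 5 + (-1) = 4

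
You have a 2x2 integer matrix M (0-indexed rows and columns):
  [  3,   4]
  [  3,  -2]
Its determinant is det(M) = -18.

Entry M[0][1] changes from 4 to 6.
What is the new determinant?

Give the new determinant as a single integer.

Answer: -24

Derivation:
det is linear in row 0: changing M[0][1] by delta changes det by delta * cofactor(0,1).
Cofactor C_01 = (-1)^(0+1) * minor(0,1) = -3
Entry delta = 6 - 4 = 2
Det delta = 2 * -3 = -6
New det = -18 + -6 = -24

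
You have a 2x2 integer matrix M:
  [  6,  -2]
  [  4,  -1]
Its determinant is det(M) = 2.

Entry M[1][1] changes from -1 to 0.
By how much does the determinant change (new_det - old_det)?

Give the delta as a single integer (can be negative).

Answer: 6

Derivation:
Cofactor C_11 = 6
Entry delta = 0 - -1 = 1
Det delta = entry_delta * cofactor = 1 * 6 = 6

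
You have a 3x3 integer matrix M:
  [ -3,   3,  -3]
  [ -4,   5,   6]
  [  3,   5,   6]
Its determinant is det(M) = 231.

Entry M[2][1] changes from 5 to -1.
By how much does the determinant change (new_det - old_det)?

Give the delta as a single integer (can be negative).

Cofactor C_21 = 30
Entry delta = -1 - 5 = -6
Det delta = entry_delta * cofactor = -6 * 30 = -180

Answer: -180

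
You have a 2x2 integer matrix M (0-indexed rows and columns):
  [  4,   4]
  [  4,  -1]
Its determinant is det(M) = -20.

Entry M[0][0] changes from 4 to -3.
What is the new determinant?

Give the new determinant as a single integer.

det is linear in row 0: changing M[0][0] by delta changes det by delta * cofactor(0,0).
Cofactor C_00 = (-1)^(0+0) * minor(0,0) = -1
Entry delta = -3 - 4 = -7
Det delta = -7 * -1 = 7
New det = -20 + 7 = -13

Answer: -13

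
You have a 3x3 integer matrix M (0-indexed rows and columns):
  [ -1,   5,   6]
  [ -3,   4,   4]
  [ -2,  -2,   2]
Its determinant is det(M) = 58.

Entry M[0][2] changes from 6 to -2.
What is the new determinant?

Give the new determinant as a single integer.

det is linear in row 0: changing M[0][2] by delta changes det by delta * cofactor(0,2).
Cofactor C_02 = (-1)^(0+2) * minor(0,2) = 14
Entry delta = -2 - 6 = -8
Det delta = -8 * 14 = -112
New det = 58 + -112 = -54

Answer: -54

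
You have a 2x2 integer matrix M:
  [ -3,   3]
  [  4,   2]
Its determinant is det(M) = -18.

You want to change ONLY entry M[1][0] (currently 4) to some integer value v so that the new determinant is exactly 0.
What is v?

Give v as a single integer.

det is linear in entry M[1][0]: det = old_det + (v - 4) * C_10
Cofactor C_10 = -3
Want det = 0: -18 + (v - 4) * -3 = 0
  (v - 4) = 18 / -3 = -6
  v = 4 + (-6) = -2

Answer: -2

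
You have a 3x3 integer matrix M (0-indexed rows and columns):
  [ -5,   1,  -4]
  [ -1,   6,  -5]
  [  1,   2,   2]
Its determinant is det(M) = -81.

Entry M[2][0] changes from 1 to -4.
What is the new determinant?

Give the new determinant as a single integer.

Answer: -176

Derivation:
det is linear in row 2: changing M[2][0] by delta changes det by delta * cofactor(2,0).
Cofactor C_20 = (-1)^(2+0) * minor(2,0) = 19
Entry delta = -4 - 1 = -5
Det delta = -5 * 19 = -95
New det = -81 + -95 = -176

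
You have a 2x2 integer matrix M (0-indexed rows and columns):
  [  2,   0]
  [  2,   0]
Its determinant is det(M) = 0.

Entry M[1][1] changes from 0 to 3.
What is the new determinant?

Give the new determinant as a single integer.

det is linear in row 1: changing M[1][1] by delta changes det by delta * cofactor(1,1).
Cofactor C_11 = (-1)^(1+1) * minor(1,1) = 2
Entry delta = 3 - 0 = 3
Det delta = 3 * 2 = 6
New det = 0 + 6 = 6

Answer: 6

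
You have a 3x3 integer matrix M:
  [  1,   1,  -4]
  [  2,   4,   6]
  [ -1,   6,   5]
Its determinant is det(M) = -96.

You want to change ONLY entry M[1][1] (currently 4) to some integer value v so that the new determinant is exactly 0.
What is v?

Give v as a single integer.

det is linear in entry M[1][1]: det = old_det + (v - 4) * C_11
Cofactor C_11 = 1
Want det = 0: -96 + (v - 4) * 1 = 0
  (v - 4) = 96 / 1 = 96
  v = 4 + (96) = 100

Answer: 100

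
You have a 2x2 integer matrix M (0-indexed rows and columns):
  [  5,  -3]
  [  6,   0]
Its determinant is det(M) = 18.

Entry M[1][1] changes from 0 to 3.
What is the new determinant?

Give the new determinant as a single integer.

Answer: 33

Derivation:
det is linear in row 1: changing M[1][1] by delta changes det by delta * cofactor(1,1).
Cofactor C_11 = (-1)^(1+1) * minor(1,1) = 5
Entry delta = 3 - 0 = 3
Det delta = 3 * 5 = 15
New det = 18 + 15 = 33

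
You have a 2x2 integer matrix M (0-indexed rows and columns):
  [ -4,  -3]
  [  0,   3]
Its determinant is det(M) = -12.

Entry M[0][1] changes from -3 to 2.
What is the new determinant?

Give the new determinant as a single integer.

Answer: -12

Derivation:
det is linear in row 0: changing M[0][1] by delta changes det by delta * cofactor(0,1).
Cofactor C_01 = (-1)^(0+1) * minor(0,1) = 0
Entry delta = 2 - -3 = 5
Det delta = 5 * 0 = 0
New det = -12 + 0 = -12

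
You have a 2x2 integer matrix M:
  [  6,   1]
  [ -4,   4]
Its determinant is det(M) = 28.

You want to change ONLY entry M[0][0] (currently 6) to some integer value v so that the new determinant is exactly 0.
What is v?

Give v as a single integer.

det is linear in entry M[0][0]: det = old_det + (v - 6) * C_00
Cofactor C_00 = 4
Want det = 0: 28 + (v - 6) * 4 = 0
  (v - 6) = -28 / 4 = -7
  v = 6 + (-7) = -1

Answer: -1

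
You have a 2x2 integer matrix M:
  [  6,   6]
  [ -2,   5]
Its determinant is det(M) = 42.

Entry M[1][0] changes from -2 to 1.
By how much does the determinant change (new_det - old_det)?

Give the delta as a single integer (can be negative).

Answer: -18

Derivation:
Cofactor C_10 = -6
Entry delta = 1 - -2 = 3
Det delta = entry_delta * cofactor = 3 * -6 = -18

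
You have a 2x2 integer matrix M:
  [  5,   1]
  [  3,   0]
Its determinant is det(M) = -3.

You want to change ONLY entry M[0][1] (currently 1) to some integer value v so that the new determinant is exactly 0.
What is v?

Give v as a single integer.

det is linear in entry M[0][1]: det = old_det + (v - 1) * C_01
Cofactor C_01 = -3
Want det = 0: -3 + (v - 1) * -3 = 0
  (v - 1) = 3 / -3 = -1
  v = 1 + (-1) = 0

Answer: 0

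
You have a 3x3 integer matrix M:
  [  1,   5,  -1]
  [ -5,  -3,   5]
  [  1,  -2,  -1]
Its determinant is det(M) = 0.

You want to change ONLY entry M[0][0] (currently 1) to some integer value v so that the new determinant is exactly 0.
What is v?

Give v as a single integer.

det is linear in entry M[0][0]: det = old_det + (v - 1) * C_00
Cofactor C_00 = 13
Want det = 0: 0 + (v - 1) * 13 = 0
  (v - 1) = 0 / 13 = 0
  v = 1 + (0) = 1

Answer: 1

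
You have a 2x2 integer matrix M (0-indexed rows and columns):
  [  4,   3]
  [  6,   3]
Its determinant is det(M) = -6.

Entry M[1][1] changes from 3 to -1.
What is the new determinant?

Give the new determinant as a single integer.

Answer: -22

Derivation:
det is linear in row 1: changing M[1][1] by delta changes det by delta * cofactor(1,1).
Cofactor C_11 = (-1)^(1+1) * minor(1,1) = 4
Entry delta = -1 - 3 = -4
Det delta = -4 * 4 = -16
New det = -6 + -16 = -22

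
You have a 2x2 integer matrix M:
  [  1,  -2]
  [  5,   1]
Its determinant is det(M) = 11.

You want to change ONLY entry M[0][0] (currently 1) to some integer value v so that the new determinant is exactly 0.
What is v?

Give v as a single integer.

Answer: -10

Derivation:
det is linear in entry M[0][0]: det = old_det + (v - 1) * C_00
Cofactor C_00 = 1
Want det = 0: 11 + (v - 1) * 1 = 0
  (v - 1) = -11 / 1 = -11
  v = 1 + (-11) = -10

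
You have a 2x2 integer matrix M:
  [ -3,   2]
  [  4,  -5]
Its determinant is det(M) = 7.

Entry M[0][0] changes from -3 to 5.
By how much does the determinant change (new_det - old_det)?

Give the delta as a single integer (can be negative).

Answer: -40

Derivation:
Cofactor C_00 = -5
Entry delta = 5 - -3 = 8
Det delta = entry_delta * cofactor = 8 * -5 = -40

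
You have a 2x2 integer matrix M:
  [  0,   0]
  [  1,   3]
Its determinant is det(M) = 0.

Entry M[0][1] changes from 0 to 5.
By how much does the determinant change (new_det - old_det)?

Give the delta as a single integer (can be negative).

Cofactor C_01 = -1
Entry delta = 5 - 0 = 5
Det delta = entry_delta * cofactor = 5 * -1 = -5

Answer: -5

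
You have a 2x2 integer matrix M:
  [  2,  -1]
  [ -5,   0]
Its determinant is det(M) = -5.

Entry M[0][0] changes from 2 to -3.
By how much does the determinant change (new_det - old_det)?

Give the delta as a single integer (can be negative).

Cofactor C_00 = 0
Entry delta = -3 - 2 = -5
Det delta = entry_delta * cofactor = -5 * 0 = 0

Answer: 0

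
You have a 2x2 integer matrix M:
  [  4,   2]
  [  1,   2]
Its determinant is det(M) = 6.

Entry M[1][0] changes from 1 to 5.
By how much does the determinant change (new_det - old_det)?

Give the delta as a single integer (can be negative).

Answer: -8

Derivation:
Cofactor C_10 = -2
Entry delta = 5 - 1 = 4
Det delta = entry_delta * cofactor = 4 * -2 = -8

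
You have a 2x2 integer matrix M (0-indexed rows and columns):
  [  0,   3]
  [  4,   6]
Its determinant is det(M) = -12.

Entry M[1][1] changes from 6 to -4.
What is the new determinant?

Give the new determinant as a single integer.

det is linear in row 1: changing M[1][1] by delta changes det by delta * cofactor(1,1).
Cofactor C_11 = (-1)^(1+1) * minor(1,1) = 0
Entry delta = -4 - 6 = -10
Det delta = -10 * 0 = 0
New det = -12 + 0 = -12

Answer: -12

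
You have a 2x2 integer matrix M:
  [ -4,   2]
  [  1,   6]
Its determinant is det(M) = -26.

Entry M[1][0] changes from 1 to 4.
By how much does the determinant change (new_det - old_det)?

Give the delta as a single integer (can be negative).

Answer: -6

Derivation:
Cofactor C_10 = -2
Entry delta = 4 - 1 = 3
Det delta = entry_delta * cofactor = 3 * -2 = -6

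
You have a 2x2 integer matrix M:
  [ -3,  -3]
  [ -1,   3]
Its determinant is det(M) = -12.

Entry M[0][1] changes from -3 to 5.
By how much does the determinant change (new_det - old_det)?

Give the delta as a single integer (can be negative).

Answer: 8

Derivation:
Cofactor C_01 = 1
Entry delta = 5 - -3 = 8
Det delta = entry_delta * cofactor = 8 * 1 = 8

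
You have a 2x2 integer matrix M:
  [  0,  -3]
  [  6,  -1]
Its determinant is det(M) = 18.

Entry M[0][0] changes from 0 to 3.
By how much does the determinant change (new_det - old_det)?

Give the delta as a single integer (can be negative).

Answer: -3

Derivation:
Cofactor C_00 = -1
Entry delta = 3 - 0 = 3
Det delta = entry_delta * cofactor = 3 * -1 = -3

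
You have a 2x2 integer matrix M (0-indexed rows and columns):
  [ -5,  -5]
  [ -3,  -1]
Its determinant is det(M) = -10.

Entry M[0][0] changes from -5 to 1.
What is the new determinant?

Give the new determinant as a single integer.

Answer: -16

Derivation:
det is linear in row 0: changing M[0][0] by delta changes det by delta * cofactor(0,0).
Cofactor C_00 = (-1)^(0+0) * minor(0,0) = -1
Entry delta = 1 - -5 = 6
Det delta = 6 * -1 = -6
New det = -10 + -6 = -16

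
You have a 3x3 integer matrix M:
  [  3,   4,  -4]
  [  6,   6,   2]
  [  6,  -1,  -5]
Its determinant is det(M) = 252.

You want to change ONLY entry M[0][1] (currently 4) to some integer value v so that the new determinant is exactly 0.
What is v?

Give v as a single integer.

det is linear in entry M[0][1]: det = old_det + (v - 4) * C_01
Cofactor C_01 = 42
Want det = 0: 252 + (v - 4) * 42 = 0
  (v - 4) = -252 / 42 = -6
  v = 4 + (-6) = -2

Answer: -2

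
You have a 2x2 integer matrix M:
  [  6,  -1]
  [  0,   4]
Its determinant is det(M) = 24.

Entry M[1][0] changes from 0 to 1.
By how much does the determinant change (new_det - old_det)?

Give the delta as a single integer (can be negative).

Answer: 1

Derivation:
Cofactor C_10 = 1
Entry delta = 1 - 0 = 1
Det delta = entry_delta * cofactor = 1 * 1 = 1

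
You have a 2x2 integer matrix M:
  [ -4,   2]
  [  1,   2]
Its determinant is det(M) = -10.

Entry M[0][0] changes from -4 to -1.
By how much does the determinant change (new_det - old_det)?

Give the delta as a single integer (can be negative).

Answer: 6

Derivation:
Cofactor C_00 = 2
Entry delta = -1 - -4 = 3
Det delta = entry_delta * cofactor = 3 * 2 = 6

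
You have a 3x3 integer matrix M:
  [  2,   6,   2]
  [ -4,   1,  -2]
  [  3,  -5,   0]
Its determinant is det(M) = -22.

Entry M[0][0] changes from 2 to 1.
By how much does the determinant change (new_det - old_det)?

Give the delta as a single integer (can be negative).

Cofactor C_00 = -10
Entry delta = 1 - 2 = -1
Det delta = entry_delta * cofactor = -1 * -10 = 10

Answer: 10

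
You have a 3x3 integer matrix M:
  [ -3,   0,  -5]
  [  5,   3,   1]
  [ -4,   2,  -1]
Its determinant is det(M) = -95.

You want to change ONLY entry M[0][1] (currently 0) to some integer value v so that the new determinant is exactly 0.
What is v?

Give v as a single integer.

det is linear in entry M[0][1]: det = old_det + (v - 0) * C_01
Cofactor C_01 = 1
Want det = 0: -95 + (v - 0) * 1 = 0
  (v - 0) = 95 / 1 = 95
  v = 0 + (95) = 95

Answer: 95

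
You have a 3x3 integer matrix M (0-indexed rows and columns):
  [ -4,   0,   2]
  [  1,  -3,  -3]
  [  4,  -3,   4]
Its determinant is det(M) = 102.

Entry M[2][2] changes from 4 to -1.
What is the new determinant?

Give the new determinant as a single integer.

Answer: 42

Derivation:
det is linear in row 2: changing M[2][2] by delta changes det by delta * cofactor(2,2).
Cofactor C_22 = (-1)^(2+2) * minor(2,2) = 12
Entry delta = -1 - 4 = -5
Det delta = -5 * 12 = -60
New det = 102 + -60 = 42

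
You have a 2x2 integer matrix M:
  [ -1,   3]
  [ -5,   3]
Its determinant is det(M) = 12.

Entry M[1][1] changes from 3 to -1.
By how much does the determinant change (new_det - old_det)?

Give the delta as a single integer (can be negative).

Answer: 4

Derivation:
Cofactor C_11 = -1
Entry delta = -1 - 3 = -4
Det delta = entry_delta * cofactor = -4 * -1 = 4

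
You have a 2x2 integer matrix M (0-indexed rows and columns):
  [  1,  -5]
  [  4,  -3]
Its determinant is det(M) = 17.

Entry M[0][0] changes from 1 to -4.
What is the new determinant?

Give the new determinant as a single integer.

Answer: 32

Derivation:
det is linear in row 0: changing M[0][0] by delta changes det by delta * cofactor(0,0).
Cofactor C_00 = (-1)^(0+0) * minor(0,0) = -3
Entry delta = -4 - 1 = -5
Det delta = -5 * -3 = 15
New det = 17 + 15 = 32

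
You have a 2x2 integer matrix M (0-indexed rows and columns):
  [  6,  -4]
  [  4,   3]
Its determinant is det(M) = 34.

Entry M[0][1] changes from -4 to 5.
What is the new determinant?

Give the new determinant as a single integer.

det is linear in row 0: changing M[0][1] by delta changes det by delta * cofactor(0,1).
Cofactor C_01 = (-1)^(0+1) * minor(0,1) = -4
Entry delta = 5 - -4 = 9
Det delta = 9 * -4 = -36
New det = 34 + -36 = -2

Answer: -2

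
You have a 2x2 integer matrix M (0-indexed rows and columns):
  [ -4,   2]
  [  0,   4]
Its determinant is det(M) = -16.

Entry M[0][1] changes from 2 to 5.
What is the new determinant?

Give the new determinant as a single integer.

det is linear in row 0: changing M[0][1] by delta changes det by delta * cofactor(0,1).
Cofactor C_01 = (-1)^(0+1) * minor(0,1) = 0
Entry delta = 5 - 2 = 3
Det delta = 3 * 0 = 0
New det = -16 + 0 = -16

Answer: -16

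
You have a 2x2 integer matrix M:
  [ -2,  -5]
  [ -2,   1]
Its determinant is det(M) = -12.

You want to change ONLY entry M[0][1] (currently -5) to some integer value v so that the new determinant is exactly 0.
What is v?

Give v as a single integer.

Answer: 1

Derivation:
det is linear in entry M[0][1]: det = old_det + (v - -5) * C_01
Cofactor C_01 = 2
Want det = 0: -12 + (v - -5) * 2 = 0
  (v - -5) = 12 / 2 = 6
  v = -5 + (6) = 1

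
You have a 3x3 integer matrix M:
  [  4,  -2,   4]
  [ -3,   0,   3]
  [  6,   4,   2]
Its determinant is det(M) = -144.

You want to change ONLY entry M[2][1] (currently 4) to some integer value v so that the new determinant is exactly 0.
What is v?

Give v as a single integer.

det is linear in entry M[2][1]: det = old_det + (v - 4) * C_21
Cofactor C_21 = -24
Want det = 0: -144 + (v - 4) * -24 = 0
  (v - 4) = 144 / -24 = -6
  v = 4 + (-6) = -2

Answer: -2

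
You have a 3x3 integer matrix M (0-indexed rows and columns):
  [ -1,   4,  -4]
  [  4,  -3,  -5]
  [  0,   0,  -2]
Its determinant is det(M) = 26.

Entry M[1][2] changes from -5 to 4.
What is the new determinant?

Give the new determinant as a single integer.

Answer: 26

Derivation:
det is linear in row 1: changing M[1][2] by delta changes det by delta * cofactor(1,2).
Cofactor C_12 = (-1)^(1+2) * minor(1,2) = 0
Entry delta = 4 - -5 = 9
Det delta = 9 * 0 = 0
New det = 26 + 0 = 26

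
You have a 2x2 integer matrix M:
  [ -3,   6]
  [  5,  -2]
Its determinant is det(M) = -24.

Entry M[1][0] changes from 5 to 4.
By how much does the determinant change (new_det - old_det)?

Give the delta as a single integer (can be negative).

Cofactor C_10 = -6
Entry delta = 4 - 5 = -1
Det delta = entry_delta * cofactor = -1 * -6 = 6

Answer: 6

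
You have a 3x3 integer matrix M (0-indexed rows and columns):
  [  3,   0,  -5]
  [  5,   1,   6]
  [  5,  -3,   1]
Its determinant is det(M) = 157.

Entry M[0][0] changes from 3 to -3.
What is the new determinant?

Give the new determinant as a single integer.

det is linear in row 0: changing M[0][0] by delta changes det by delta * cofactor(0,0).
Cofactor C_00 = (-1)^(0+0) * minor(0,0) = 19
Entry delta = -3 - 3 = -6
Det delta = -6 * 19 = -114
New det = 157 + -114 = 43

Answer: 43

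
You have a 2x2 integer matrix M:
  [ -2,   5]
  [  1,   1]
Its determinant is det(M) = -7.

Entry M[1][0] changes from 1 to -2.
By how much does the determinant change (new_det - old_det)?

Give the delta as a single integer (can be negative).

Answer: 15

Derivation:
Cofactor C_10 = -5
Entry delta = -2 - 1 = -3
Det delta = entry_delta * cofactor = -3 * -5 = 15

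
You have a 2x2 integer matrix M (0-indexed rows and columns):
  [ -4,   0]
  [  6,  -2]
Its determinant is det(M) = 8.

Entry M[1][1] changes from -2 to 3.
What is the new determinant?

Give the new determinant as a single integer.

Answer: -12

Derivation:
det is linear in row 1: changing M[1][1] by delta changes det by delta * cofactor(1,1).
Cofactor C_11 = (-1)^(1+1) * minor(1,1) = -4
Entry delta = 3 - -2 = 5
Det delta = 5 * -4 = -20
New det = 8 + -20 = -12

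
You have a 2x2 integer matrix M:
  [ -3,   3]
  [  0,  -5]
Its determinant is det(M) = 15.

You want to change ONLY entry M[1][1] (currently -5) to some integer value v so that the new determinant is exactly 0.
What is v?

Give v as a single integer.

Answer: 0

Derivation:
det is linear in entry M[1][1]: det = old_det + (v - -5) * C_11
Cofactor C_11 = -3
Want det = 0: 15 + (v - -5) * -3 = 0
  (v - -5) = -15 / -3 = 5
  v = -5 + (5) = 0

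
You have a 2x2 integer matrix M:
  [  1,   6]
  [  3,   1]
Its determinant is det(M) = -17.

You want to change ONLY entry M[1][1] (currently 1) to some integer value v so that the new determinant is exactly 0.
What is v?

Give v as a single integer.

det is linear in entry M[1][1]: det = old_det + (v - 1) * C_11
Cofactor C_11 = 1
Want det = 0: -17 + (v - 1) * 1 = 0
  (v - 1) = 17 / 1 = 17
  v = 1 + (17) = 18

Answer: 18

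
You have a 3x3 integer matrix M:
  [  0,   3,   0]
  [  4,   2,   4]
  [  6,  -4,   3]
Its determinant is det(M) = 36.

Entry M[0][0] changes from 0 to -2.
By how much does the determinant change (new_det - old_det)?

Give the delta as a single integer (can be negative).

Cofactor C_00 = 22
Entry delta = -2 - 0 = -2
Det delta = entry_delta * cofactor = -2 * 22 = -44

Answer: -44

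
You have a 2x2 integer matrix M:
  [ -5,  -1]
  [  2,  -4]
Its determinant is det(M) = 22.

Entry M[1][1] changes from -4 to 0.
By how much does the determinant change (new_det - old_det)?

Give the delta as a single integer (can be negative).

Answer: -20

Derivation:
Cofactor C_11 = -5
Entry delta = 0 - -4 = 4
Det delta = entry_delta * cofactor = 4 * -5 = -20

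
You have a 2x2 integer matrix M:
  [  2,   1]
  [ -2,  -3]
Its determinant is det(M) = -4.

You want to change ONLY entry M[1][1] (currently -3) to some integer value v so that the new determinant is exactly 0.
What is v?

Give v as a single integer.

Answer: -1

Derivation:
det is linear in entry M[1][1]: det = old_det + (v - -3) * C_11
Cofactor C_11 = 2
Want det = 0: -4 + (v - -3) * 2 = 0
  (v - -3) = 4 / 2 = 2
  v = -3 + (2) = -1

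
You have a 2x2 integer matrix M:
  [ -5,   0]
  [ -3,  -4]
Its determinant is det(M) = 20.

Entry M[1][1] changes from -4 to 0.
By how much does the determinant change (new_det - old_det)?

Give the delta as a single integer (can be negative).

Answer: -20

Derivation:
Cofactor C_11 = -5
Entry delta = 0 - -4 = 4
Det delta = entry_delta * cofactor = 4 * -5 = -20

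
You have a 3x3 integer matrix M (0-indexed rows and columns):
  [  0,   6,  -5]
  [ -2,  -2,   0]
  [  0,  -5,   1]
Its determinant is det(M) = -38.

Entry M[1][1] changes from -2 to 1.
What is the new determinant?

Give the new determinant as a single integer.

Answer: -38

Derivation:
det is linear in row 1: changing M[1][1] by delta changes det by delta * cofactor(1,1).
Cofactor C_11 = (-1)^(1+1) * minor(1,1) = 0
Entry delta = 1 - -2 = 3
Det delta = 3 * 0 = 0
New det = -38 + 0 = -38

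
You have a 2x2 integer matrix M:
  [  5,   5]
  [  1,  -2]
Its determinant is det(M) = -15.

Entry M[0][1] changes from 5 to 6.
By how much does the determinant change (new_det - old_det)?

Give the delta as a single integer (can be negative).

Cofactor C_01 = -1
Entry delta = 6 - 5 = 1
Det delta = entry_delta * cofactor = 1 * -1 = -1

Answer: -1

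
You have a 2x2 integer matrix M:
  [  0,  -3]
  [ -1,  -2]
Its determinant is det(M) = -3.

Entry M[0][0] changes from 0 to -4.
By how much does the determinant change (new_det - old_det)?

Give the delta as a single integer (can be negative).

Answer: 8

Derivation:
Cofactor C_00 = -2
Entry delta = -4 - 0 = -4
Det delta = entry_delta * cofactor = -4 * -2 = 8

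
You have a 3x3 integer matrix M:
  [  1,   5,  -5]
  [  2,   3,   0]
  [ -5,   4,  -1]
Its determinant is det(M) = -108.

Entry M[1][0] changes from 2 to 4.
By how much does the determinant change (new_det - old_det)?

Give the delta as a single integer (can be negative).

Answer: -30

Derivation:
Cofactor C_10 = -15
Entry delta = 4 - 2 = 2
Det delta = entry_delta * cofactor = 2 * -15 = -30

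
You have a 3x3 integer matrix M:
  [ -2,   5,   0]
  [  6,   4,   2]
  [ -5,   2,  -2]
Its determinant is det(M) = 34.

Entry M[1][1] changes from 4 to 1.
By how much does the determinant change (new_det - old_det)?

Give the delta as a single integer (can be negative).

Cofactor C_11 = 4
Entry delta = 1 - 4 = -3
Det delta = entry_delta * cofactor = -3 * 4 = -12

Answer: -12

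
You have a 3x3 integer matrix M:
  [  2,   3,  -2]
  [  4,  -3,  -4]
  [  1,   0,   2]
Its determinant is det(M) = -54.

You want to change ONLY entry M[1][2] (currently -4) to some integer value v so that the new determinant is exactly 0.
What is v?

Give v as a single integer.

Answer: 14

Derivation:
det is linear in entry M[1][2]: det = old_det + (v - -4) * C_12
Cofactor C_12 = 3
Want det = 0: -54 + (v - -4) * 3 = 0
  (v - -4) = 54 / 3 = 18
  v = -4 + (18) = 14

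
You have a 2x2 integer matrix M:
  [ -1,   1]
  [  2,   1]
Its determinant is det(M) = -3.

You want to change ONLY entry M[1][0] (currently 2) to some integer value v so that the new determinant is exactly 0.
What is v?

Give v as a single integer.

det is linear in entry M[1][0]: det = old_det + (v - 2) * C_10
Cofactor C_10 = -1
Want det = 0: -3 + (v - 2) * -1 = 0
  (v - 2) = 3 / -1 = -3
  v = 2 + (-3) = -1

Answer: -1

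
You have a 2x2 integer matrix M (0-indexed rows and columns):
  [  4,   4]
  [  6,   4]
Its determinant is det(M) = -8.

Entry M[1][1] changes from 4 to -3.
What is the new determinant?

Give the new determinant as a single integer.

Answer: -36

Derivation:
det is linear in row 1: changing M[1][1] by delta changes det by delta * cofactor(1,1).
Cofactor C_11 = (-1)^(1+1) * minor(1,1) = 4
Entry delta = -3 - 4 = -7
Det delta = -7 * 4 = -28
New det = -8 + -28 = -36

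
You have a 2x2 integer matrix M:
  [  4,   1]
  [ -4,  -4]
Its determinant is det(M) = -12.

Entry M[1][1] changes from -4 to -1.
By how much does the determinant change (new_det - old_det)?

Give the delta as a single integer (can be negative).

Answer: 12

Derivation:
Cofactor C_11 = 4
Entry delta = -1 - -4 = 3
Det delta = entry_delta * cofactor = 3 * 4 = 12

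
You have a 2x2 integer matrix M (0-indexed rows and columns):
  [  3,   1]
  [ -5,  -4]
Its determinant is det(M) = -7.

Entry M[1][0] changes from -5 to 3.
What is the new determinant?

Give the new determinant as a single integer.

det is linear in row 1: changing M[1][0] by delta changes det by delta * cofactor(1,0).
Cofactor C_10 = (-1)^(1+0) * minor(1,0) = -1
Entry delta = 3 - -5 = 8
Det delta = 8 * -1 = -8
New det = -7 + -8 = -15

Answer: -15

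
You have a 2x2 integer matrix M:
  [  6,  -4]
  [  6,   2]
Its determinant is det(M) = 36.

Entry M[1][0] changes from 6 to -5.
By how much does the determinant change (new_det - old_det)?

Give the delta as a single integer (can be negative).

Cofactor C_10 = 4
Entry delta = -5 - 6 = -11
Det delta = entry_delta * cofactor = -11 * 4 = -44

Answer: -44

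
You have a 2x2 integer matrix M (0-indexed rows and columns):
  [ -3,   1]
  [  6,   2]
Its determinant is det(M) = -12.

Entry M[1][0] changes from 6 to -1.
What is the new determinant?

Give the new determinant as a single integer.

Answer: -5

Derivation:
det is linear in row 1: changing M[1][0] by delta changes det by delta * cofactor(1,0).
Cofactor C_10 = (-1)^(1+0) * minor(1,0) = -1
Entry delta = -1 - 6 = -7
Det delta = -7 * -1 = 7
New det = -12 + 7 = -5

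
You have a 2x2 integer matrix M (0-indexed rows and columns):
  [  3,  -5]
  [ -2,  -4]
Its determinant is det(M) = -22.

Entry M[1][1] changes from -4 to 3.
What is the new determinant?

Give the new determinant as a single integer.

Answer: -1

Derivation:
det is linear in row 1: changing M[1][1] by delta changes det by delta * cofactor(1,1).
Cofactor C_11 = (-1)^(1+1) * minor(1,1) = 3
Entry delta = 3 - -4 = 7
Det delta = 7 * 3 = 21
New det = -22 + 21 = -1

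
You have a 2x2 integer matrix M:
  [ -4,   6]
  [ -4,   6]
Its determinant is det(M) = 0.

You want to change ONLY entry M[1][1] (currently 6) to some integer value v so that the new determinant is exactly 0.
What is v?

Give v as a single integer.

det is linear in entry M[1][1]: det = old_det + (v - 6) * C_11
Cofactor C_11 = -4
Want det = 0: 0 + (v - 6) * -4 = 0
  (v - 6) = 0 / -4 = 0
  v = 6 + (0) = 6

Answer: 6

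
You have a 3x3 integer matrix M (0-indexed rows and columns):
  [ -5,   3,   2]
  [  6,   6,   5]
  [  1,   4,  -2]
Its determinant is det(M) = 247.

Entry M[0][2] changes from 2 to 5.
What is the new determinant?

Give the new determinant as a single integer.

det is linear in row 0: changing M[0][2] by delta changes det by delta * cofactor(0,2).
Cofactor C_02 = (-1)^(0+2) * minor(0,2) = 18
Entry delta = 5 - 2 = 3
Det delta = 3 * 18 = 54
New det = 247 + 54 = 301

Answer: 301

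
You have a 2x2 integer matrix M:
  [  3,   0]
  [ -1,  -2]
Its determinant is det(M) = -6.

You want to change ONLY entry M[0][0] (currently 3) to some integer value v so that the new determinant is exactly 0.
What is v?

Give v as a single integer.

Answer: 0

Derivation:
det is linear in entry M[0][0]: det = old_det + (v - 3) * C_00
Cofactor C_00 = -2
Want det = 0: -6 + (v - 3) * -2 = 0
  (v - 3) = 6 / -2 = -3
  v = 3 + (-3) = 0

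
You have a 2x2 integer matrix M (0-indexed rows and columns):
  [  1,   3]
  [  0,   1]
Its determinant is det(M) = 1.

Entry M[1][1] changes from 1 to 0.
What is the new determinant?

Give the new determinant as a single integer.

det is linear in row 1: changing M[1][1] by delta changes det by delta * cofactor(1,1).
Cofactor C_11 = (-1)^(1+1) * minor(1,1) = 1
Entry delta = 0 - 1 = -1
Det delta = -1 * 1 = -1
New det = 1 + -1 = 0

Answer: 0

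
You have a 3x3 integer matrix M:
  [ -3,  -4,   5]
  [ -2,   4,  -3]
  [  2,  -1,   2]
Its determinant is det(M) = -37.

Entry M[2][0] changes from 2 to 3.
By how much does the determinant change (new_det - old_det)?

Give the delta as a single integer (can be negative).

Answer: -8

Derivation:
Cofactor C_20 = -8
Entry delta = 3 - 2 = 1
Det delta = entry_delta * cofactor = 1 * -8 = -8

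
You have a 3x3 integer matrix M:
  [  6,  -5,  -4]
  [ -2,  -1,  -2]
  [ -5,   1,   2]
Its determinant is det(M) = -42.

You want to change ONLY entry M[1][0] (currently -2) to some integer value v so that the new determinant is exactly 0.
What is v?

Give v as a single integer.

Answer: 5

Derivation:
det is linear in entry M[1][0]: det = old_det + (v - -2) * C_10
Cofactor C_10 = 6
Want det = 0: -42 + (v - -2) * 6 = 0
  (v - -2) = 42 / 6 = 7
  v = -2 + (7) = 5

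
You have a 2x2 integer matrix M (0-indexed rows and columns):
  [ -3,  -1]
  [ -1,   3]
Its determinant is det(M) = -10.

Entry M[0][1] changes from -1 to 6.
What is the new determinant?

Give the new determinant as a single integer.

det is linear in row 0: changing M[0][1] by delta changes det by delta * cofactor(0,1).
Cofactor C_01 = (-1)^(0+1) * minor(0,1) = 1
Entry delta = 6 - -1 = 7
Det delta = 7 * 1 = 7
New det = -10 + 7 = -3

Answer: -3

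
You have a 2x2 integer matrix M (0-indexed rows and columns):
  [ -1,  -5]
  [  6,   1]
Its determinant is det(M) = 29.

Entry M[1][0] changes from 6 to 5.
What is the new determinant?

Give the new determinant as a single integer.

det is linear in row 1: changing M[1][0] by delta changes det by delta * cofactor(1,0).
Cofactor C_10 = (-1)^(1+0) * minor(1,0) = 5
Entry delta = 5 - 6 = -1
Det delta = -1 * 5 = -5
New det = 29 + -5 = 24

Answer: 24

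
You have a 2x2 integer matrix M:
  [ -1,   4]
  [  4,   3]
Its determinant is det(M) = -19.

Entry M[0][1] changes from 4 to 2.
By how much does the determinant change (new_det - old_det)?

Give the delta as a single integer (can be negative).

Answer: 8

Derivation:
Cofactor C_01 = -4
Entry delta = 2 - 4 = -2
Det delta = entry_delta * cofactor = -2 * -4 = 8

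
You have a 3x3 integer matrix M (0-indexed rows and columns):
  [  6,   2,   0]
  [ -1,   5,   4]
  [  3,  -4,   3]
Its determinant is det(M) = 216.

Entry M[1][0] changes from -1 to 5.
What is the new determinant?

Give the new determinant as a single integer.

Answer: 180

Derivation:
det is linear in row 1: changing M[1][0] by delta changes det by delta * cofactor(1,0).
Cofactor C_10 = (-1)^(1+0) * minor(1,0) = -6
Entry delta = 5 - -1 = 6
Det delta = 6 * -6 = -36
New det = 216 + -36 = 180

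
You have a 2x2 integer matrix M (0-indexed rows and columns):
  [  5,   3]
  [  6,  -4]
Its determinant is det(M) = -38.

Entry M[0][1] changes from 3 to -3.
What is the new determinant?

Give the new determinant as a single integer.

det is linear in row 0: changing M[0][1] by delta changes det by delta * cofactor(0,1).
Cofactor C_01 = (-1)^(0+1) * minor(0,1) = -6
Entry delta = -3 - 3 = -6
Det delta = -6 * -6 = 36
New det = -38 + 36 = -2

Answer: -2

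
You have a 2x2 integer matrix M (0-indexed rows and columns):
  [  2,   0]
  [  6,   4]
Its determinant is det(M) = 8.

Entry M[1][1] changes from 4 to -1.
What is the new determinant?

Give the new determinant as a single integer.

det is linear in row 1: changing M[1][1] by delta changes det by delta * cofactor(1,1).
Cofactor C_11 = (-1)^(1+1) * minor(1,1) = 2
Entry delta = -1 - 4 = -5
Det delta = -5 * 2 = -10
New det = 8 + -10 = -2

Answer: -2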